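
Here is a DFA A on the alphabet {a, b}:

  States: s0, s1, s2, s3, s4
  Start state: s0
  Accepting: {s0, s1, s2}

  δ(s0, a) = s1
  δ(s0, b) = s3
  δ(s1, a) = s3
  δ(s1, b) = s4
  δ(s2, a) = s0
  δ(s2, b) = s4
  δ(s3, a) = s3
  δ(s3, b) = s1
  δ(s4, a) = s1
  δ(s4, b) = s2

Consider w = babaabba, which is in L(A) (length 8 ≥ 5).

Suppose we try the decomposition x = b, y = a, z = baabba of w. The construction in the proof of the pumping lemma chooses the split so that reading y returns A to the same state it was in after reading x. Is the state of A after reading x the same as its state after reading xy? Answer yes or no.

yes

Run of A on the first 2 characters of w = b a:
  step 0: s0  (start)
  step 1: s3  (read b: s0→s3)
  step 2: s3  (read a: s3→s3)

After x (step 1): s3. After xy (step 2): s3.
They match, so y = a drives A around a cycle from s3 back to itself; pumping y any number of times keeps A in s3 before reading z, and xyⁱz ∈ L(A) for every i ≥ 0.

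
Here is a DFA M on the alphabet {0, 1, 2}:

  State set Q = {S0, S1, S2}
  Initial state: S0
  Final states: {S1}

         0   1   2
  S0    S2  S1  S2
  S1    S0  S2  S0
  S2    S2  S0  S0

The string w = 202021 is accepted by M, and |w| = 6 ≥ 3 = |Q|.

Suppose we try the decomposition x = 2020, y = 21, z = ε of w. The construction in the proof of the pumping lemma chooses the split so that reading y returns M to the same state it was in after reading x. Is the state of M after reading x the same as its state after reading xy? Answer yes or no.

no

State sequence: S0 -2-> S2 -0-> S2 -2-> S0 -0-> S2 -2-> S0 -1-> S1

After x (step 4): S2. After xy (step 6): S1.
They differ (S2 ≠ S1), so y is not a cycle from the state after x; this split is not the one the pumping-lemma construction produces, and pumping y need not keep the string in L(M).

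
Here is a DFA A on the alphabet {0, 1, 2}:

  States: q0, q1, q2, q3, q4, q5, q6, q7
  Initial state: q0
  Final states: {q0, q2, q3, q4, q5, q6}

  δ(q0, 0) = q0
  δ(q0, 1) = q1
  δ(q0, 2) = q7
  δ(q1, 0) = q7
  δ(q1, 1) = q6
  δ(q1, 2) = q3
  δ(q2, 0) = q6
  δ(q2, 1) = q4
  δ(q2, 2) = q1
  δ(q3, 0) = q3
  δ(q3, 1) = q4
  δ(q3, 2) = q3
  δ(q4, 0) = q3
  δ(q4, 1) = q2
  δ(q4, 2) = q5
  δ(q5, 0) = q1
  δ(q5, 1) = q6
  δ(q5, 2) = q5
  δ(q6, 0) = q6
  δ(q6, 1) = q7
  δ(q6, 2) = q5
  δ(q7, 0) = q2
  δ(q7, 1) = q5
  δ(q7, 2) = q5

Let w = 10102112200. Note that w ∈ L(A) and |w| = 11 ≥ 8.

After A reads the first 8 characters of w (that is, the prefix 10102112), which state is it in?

q1

State sequence: q0 -1-> q1 -0-> q7 -1-> q5 -0-> q1 -2-> q3 -1-> q4 -1-> q2 -2-> q1

After reading 8 characters, A is in state q1.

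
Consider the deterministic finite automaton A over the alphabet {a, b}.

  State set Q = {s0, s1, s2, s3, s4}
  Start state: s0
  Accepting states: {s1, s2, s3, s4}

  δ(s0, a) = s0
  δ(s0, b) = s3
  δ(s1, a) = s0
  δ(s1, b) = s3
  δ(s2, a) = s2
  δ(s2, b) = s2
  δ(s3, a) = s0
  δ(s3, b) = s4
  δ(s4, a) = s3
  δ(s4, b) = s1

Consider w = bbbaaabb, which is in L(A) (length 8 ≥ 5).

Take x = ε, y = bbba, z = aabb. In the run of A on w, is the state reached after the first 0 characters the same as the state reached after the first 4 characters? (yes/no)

yes

State sequence: s0 -b-> s3 -b-> s4 -b-> s1 -a-> s0

After x (step 0): s0. After xy (step 4): s0.
They match, so y = bbba drives A around a cycle from s0 back to itself; pumping y any number of times keeps A in s0 before reading z, and xyⁱz ∈ L(A) for every i ≥ 0.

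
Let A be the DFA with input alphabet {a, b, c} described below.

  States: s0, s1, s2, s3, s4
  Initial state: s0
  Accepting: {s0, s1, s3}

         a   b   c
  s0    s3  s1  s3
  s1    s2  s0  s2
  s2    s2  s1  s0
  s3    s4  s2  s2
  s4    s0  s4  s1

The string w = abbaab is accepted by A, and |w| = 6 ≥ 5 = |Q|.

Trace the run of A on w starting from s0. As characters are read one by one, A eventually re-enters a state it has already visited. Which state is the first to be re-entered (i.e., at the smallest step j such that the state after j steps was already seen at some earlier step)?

s2

State sequence: s0 -a-> s3 -b-> s2 -b-> s1 -a-> s2 -a-> s2 -b-> s1
First repeat at step 4: s2 was already visited.

The earliest repeat is at step j = 4: A is in s2, which it already visited at step i = 2.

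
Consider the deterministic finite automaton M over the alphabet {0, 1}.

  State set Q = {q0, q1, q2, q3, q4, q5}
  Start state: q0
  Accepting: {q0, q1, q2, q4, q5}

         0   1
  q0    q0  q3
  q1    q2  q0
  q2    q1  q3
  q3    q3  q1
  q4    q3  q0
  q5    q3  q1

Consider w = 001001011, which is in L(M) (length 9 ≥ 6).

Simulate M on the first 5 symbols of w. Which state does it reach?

q3

Run of M on the first 5 characters of w = 0 0 1 0 0:
  step 0: q0  (start)
  step 1: q0  (read 0: q0→q0)
  step 2: q0  (read 0: q0→q0)
  step 3: q3  (read 1: q0→q3)
  step 4: q3  (read 0: q3→q3)
  step 5: q3  (read 0: q3→q3)

After reading 5 characters, M is in state q3.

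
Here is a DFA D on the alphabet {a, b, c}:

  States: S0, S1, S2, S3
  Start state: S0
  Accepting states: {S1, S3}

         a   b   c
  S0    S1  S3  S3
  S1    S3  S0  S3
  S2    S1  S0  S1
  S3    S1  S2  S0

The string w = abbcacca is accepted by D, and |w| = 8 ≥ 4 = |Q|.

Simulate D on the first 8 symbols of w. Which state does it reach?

S1

Run of D on the first 8 characters of w = a b b c a c c a:
  step 0: S0  (start)
  step 1: S1  (read a: S0→S1)
  step 2: S0  (read b: S1→S0)
  step 3: S3  (read b: S0→S3)
  step 4: S0  (read c: S3→S0)
  step 5: S1  (read a: S0→S1)
  step 6: S3  (read c: S1→S3)
  step 7: S0  (read c: S3→S0)
  step 8: S1  (read a: S0→S1)

After reading 8 characters, D is in state S1.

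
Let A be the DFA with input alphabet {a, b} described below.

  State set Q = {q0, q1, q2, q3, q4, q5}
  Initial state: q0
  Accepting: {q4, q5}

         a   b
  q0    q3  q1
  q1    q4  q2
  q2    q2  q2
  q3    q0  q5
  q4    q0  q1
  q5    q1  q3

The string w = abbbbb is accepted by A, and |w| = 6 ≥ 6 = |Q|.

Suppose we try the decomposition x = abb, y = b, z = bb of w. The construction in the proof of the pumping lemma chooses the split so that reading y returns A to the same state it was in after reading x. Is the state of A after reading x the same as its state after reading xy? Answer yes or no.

no

State sequence: q0 -a-> q3 -b-> q5 -b-> q3 -b-> q5

After x (step 3): q3. After xy (step 4): q5.
They differ (q3 ≠ q5), so y is not a cycle from the state after x; this split is not the one the pumping-lemma construction produces, and pumping y need not keep the string in L(A).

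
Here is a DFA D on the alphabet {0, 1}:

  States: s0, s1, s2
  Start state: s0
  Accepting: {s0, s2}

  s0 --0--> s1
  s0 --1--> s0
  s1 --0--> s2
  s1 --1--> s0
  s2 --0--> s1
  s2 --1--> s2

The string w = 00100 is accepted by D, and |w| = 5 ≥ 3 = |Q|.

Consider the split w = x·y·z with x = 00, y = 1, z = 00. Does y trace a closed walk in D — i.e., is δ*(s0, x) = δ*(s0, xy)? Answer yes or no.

yes

Run of D on the first 3 characters of w = 0 0 1:
  step 0: s0  (start)
  step 1: s1  (read 0: s0→s1)
  step 2: s2  (read 0: s1→s2)
  step 3: s2  (read 1: s2→s2)

After x (step 2): s2. After xy (step 3): s2.
They match, so y = 1 drives D around a cycle from s2 back to itself; pumping y any number of times keeps D in s2 before reading z, and xyⁱz ∈ L(D) for every i ≥ 0.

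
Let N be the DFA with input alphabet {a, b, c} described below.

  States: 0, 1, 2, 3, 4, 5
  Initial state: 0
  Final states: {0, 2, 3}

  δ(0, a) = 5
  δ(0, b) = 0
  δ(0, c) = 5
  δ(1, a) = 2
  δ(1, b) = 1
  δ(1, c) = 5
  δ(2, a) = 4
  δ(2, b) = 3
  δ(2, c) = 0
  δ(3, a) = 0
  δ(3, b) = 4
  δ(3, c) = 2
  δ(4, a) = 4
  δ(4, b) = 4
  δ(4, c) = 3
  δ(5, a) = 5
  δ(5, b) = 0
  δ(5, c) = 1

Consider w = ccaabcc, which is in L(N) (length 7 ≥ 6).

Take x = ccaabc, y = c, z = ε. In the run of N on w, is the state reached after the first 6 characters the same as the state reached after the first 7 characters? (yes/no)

no

State sequence: 0 -c-> 5 -c-> 1 -a-> 2 -a-> 4 -b-> 4 -c-> 3 -c-> 2

After x (step 6): 3. After xy (step 7): 2.
They differ (3 ≠ 2), so y is not a cycle from the state after x; this split is not the one the pumping-lemma construction produces, and pumping y need not keep the string in L(N).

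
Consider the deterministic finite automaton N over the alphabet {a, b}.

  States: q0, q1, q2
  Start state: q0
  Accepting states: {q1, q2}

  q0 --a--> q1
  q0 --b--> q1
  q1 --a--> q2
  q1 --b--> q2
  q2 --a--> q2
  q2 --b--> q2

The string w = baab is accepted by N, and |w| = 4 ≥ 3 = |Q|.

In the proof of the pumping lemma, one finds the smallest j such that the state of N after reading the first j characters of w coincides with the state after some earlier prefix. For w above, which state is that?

Run of N on w = b a a b:
  step 0: q0  (start)
  step 1: q1  (read b: q0→q1)
  step 2: q2  (read a: q1→q2)
  step 3: q2  (read a: q2→q2)   ← first repeat (q2 seen earlier)
  step 4: q2  (read b: q2→q2)

The earliest repeat is at step j = 3: N is in q2, which it already visited at step i = 2.

q2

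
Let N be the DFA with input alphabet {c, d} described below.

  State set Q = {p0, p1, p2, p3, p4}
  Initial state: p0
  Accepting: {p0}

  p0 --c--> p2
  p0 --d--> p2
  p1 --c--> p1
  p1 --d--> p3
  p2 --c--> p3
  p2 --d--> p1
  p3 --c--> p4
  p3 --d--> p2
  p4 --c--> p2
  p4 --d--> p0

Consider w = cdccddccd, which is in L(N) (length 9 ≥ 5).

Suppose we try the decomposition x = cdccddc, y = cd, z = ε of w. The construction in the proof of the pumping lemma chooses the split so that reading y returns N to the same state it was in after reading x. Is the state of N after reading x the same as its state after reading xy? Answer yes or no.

Run of N on the first 9 characters of w = c d c c d d c c d:
  step 0: p0  (start)
  step 1: p2  (read c: p0→p2)
  step 2: p1  (read d: p2→p1)
  step 3: p1  (read c: p1→p1)
  step 4: p1  (read c: p1→p1)
  step 5: p3  (read d: p1→p3)
  step 6: p2  (read d: p3→p2)
  step 7: p3  (read c: p2→p3)
  step 8: p4  (read c: p3→p4)
  step 9: p0  (read d: p4→p0)

After x (step 7): p3. After xy (step 9): p0.
They differ (p3 ≠ p0), so y is not a cycle from the state after x; this split is not the one the pumping-lemma construction produces, and pumping y need not keep the string in L(N).

no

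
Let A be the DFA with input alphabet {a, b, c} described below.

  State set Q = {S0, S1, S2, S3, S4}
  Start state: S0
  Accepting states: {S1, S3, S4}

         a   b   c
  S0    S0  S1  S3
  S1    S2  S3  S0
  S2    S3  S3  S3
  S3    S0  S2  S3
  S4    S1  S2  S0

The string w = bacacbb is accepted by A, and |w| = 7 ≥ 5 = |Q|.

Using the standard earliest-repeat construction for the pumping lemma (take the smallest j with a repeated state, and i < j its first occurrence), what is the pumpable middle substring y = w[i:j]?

baca

Run of A on w = b a c a c b b:
  step 0: S0  (start)
  step 1: S1  (read b: S0→S1)
  step 2: S2  (read a: S1→S2)
  step 3: S3  (read c: S2→S3)
  step 4: S0  (read a: S3→S0)   ← first repeat (S0 seen earlier)
  step 5: S3  (read c: S0→S3)
  step 6: S2  (read b: S3→S2)
  step 7: S3  (read b: S2→S3)

So i = 0, j = 4, giving x = w[0:0] = ε, y = w[0:4] = baca, z = w[4:7] = cbb.
Check: |xy| = 4 ≤ 5 and |y| = 4 ≥ 1. Reading y takes A from S0 back to S0, so every xyⁱz is accepted.
Since A has 5 states, any run of length ≥ 5 visits 5+1 states, so by pigeonhole some state repeats within the first 5 steps — that repeat gives the pumpable loop.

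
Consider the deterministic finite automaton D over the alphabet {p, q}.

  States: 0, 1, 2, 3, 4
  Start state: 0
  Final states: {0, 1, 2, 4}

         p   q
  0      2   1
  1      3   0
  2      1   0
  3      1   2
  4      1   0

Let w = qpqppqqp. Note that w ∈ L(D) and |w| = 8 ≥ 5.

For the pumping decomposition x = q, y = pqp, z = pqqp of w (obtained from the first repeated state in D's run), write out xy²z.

qpqppqppqqp

xy^2z = q·pqp·pqp·pqqp = qpqppqppqqp.
Reading y = pqp takes D from 1 back to 1, so after x·y·y the machine is still in 1, and z then leads to the accepting state 2. Hence qpqppqppqqp ∈ L(D).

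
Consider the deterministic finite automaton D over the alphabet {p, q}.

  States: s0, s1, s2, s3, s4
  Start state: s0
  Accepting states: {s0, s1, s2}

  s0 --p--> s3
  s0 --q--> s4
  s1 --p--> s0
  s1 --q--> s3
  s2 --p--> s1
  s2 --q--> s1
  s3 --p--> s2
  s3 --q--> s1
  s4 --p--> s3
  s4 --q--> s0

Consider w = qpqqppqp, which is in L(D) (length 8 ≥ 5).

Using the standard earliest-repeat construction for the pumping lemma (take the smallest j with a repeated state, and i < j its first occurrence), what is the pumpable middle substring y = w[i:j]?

qq

State sequence: s0 -q-> s4 -p-> s3 -q-> s1 -q-> s3 -p-> s2 -p-> s1 -q-> s3 -p-> s2
First repeat at step 4: s3 was already visited.

So i = 2, j = 4, giving x = w[0:2] = qp, y = w[2:4] = qq, z = w[4:8] = ppqp.
Check: |xy| = 4 ≤ 5 and |y| = 2 ≥ 1. Reading y takes D from s3 back to s3, so every xyⁱz is accepted.
With |Q| = 5, pigeonhole forces a state repeat no later than step 5; the substring read between the first and second visits to that state can be pumped.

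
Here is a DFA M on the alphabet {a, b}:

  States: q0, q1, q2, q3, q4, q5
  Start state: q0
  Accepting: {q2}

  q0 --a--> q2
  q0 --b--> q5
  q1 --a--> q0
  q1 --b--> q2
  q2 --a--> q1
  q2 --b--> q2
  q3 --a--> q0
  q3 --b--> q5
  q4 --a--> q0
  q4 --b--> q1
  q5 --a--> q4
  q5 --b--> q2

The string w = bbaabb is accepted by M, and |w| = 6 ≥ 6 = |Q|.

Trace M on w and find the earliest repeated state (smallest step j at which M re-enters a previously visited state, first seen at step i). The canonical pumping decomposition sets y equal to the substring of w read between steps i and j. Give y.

bbaa

Run of M on w = b b a a b b:
  step 0: q0  (start)
  step 1: q5  (read b: q0→q5)
  step 2: q2  (read b: q5→q2)
  step 3: q1  (read a: q2→q1)
  step 4: q0  (read a: q1→q0)   ← first repeat (q0 seen earlier)
  step 5: q5  (read b: q0→q5)
  step 6: q2  (read b: q5→q2)

So i = 0, j = 4, giving x = w[0:0] = ε, y = w[0:4] = bbaa, z = w[4:6] = bb.
Check: |xy| = 4 ≤ 6 and |y| = 4 ≥ 1. Reading y takes M from q0 back to q0, so every xyⁱz is accepted.
With |Q| = 6, pigeonhole forces a state repeat no later than step 6; the substring read between the first and second visits to that state can be pumped.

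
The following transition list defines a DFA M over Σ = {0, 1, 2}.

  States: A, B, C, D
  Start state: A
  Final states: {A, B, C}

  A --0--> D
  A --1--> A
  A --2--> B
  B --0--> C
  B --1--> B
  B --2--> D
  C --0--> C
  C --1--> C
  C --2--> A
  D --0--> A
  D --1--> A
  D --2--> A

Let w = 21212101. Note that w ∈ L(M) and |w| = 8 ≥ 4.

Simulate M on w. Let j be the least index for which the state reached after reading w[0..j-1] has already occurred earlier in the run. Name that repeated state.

B

Run of M on w = 2 1 2 1 2 1 0 1:
  step 0: A  (start)
  step 1: B  (read 2: A→B)
  step 2: B  (read 1: B→B)   ← first repeat (B seen earlier)
  step 3: D  (read 2: B→D)
  step 4: A  (read 1: D→A)
  step 5: B  (read 2: A→B)
  step 6: B  (read 1: B→B)
  step 7: C  (read 0: B→C)
  step 8: C  (read 1: C→C)

The earliest repeat is at step j = 2: M is in B, which it already visited at step i = 1.
Since M has 4 states, any run of length ≥ 4 visits 4+1 states, so by pigeonhole some state repeats within the first 4 steps — that repeat gives the pumpable loop.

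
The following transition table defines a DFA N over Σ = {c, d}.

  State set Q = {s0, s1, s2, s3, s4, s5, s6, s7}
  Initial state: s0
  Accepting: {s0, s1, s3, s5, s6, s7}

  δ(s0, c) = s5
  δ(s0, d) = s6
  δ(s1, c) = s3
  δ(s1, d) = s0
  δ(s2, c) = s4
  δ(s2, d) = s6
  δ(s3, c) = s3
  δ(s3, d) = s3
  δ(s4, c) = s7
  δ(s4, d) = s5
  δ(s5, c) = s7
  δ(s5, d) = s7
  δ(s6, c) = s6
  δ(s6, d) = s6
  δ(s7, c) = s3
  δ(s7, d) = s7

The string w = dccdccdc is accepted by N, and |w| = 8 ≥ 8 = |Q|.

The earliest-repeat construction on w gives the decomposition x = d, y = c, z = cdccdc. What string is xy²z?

dcccdccdc

xy^2z = d·c·c·cdccdc = dcccdccdc.
Reading y = c takes N from s6 back to s6, so after x·y·y the machine is still in s6, and z then leads to the accepting state s6. Hence dcccdccdc ∈ L(N).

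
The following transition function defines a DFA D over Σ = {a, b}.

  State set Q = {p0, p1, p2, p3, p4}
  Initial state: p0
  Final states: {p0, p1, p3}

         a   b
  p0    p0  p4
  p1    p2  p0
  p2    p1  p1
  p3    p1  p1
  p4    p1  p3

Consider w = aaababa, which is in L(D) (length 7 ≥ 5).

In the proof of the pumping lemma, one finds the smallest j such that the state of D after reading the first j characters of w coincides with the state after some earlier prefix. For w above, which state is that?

State sequence: p0 -a-> p0 -a-> p0 -a-> p0 -b-> p4 -a-> p1 -b-> p0 -a-> p0
First repeat at step 1: p0 was already visited.

The earliest repeat is at step j = 1: D is in p0, which it already visited at step i = 0.
The DFA has 5 states, so the proof of the pumping lemma guarantees a repeated state among the first 5+1 visited; the segment between the two visits is the pumpable y.

p0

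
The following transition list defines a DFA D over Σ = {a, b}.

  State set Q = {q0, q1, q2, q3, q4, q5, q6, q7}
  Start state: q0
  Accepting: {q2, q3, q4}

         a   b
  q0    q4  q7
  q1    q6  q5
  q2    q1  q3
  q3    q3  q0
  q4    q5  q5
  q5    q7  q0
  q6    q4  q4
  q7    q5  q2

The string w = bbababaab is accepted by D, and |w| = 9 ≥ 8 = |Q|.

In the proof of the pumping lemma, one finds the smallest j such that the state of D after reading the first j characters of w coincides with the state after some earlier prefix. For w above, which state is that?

q7

Run of D on w = b b a b a b a a b:
  step 0: q0  (start)
  step 1: q7  (read b: q0→q7)
  step 2: q2  (read b: q7→q2)
  step 3: q1  (read a: q2→q1)
  step 4: q5  (read b: q1→q5)
  step 5: q7  (read a: q5→q7)   ← first repeat (q7 seen earlier)
  step 6: q2  (read b: q7→q2)
  step 7: q1  (read a: q2→q1)
  step 8: q6  (read a: q1→q6)
  step 9: q4  (read b: q6→q4)

The earliest repeat is at step j = 5: D is in q7, which it already visited at step i = 1.
The DFA has 8 states, so the proof of the pumping lemma guarantees a repeated state among the first 8+1 visited; the segment between the two visits is the pumpable y.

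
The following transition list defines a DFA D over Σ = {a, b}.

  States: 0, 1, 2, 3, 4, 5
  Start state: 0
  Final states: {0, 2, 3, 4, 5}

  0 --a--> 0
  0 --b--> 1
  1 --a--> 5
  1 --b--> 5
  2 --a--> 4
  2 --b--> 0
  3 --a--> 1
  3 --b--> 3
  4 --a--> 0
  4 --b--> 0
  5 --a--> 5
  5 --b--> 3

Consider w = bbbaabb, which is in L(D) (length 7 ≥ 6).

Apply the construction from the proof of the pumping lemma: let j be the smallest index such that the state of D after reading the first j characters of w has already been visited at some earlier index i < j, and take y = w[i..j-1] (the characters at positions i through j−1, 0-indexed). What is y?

Run of D on w = b b b a a b b:
  step 0: 0  (start)
  step 1: 1  (read b: 0→1)
  step 2: 5  (read b: 1→5)
  step 3: 3  (read b: 5→3)
  step 4: 1  (read a: 3→1)   ← first repeat (1 seen earlier)
  step 5: 5  (read a: 1→5)
  step 6: 3  (read b: 5→3)
  step 7: 3  (read b: 3→3)

So i = 1, j = 4, giving x = w[0:1] = b, y = w[1:4] = bba, z = w[4:7] = abb.
Check: |xy| = 4 ≤ 6 and |y| = 3 ≥ 1. Reading y takes D from 1 back to 1, so every xyⁱz is accepted.
Pumping length from the standard proof: p = 6 (the number of states). The repeated state found above gives |xy| = j ≤ 6 and |y| = j − i ≥ 1.

bba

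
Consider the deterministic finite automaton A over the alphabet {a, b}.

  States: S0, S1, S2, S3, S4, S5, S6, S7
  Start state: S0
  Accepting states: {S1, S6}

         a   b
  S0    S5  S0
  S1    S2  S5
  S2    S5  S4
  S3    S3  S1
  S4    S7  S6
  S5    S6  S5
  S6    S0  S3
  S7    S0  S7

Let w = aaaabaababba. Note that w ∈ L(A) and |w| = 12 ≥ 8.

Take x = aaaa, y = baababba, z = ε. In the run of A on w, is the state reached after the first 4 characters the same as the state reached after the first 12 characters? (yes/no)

no

State sequence: S0 -a-> S5 -a-> S6 -a-> S0 -a-> S5 -b-> S5 -a-> S6 -a-> S0 -b-> S0 -a-> S5 -b-> S5 -b-> S5 -a-> S6

After x (step 4): S5. After xy (step 12): S6.
They differ (S5 ≠ S6), so y is not a cycle from the state after x; this split is not the one the pumping-lemma construction produces, and pumping y need not keep the string in L(A).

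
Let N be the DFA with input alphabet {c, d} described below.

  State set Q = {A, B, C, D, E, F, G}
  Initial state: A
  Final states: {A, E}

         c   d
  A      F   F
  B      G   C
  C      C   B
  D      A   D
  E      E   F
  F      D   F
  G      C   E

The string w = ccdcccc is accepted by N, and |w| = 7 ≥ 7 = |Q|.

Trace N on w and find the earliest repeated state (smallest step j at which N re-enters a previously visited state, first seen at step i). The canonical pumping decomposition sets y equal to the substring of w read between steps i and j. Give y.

d

Run of N on w = c c d c c c c:
  step 0: A  (start)
  step 1: F  (read c: A→F)
  step 2: D  (read c: F→D)
  step 3: D  (read d: D→D)   ← first repeat (D seen earlier)
  step 4: A  (read c: D→A)
  step 5: F  (read c: A→F)
  step 6: D  (read c: F→D)
  step 7: A  (read c: D→A)

So i = 2, j = 3, giving x = w[0:2] = cc, y = w[2:3] = d, z = w[3:7] = cccc.
Check: |xy| = 3 ≤ 7 and |y| = 1 ≥ 1. Reading y takes N from D back to D, so every xyⁱz is accepted.
The DFA has 7 states, so the proof of the pumping lemma guarantees a repeated state among the first 7+1 visited; the segment between the two visits is the pumpable y.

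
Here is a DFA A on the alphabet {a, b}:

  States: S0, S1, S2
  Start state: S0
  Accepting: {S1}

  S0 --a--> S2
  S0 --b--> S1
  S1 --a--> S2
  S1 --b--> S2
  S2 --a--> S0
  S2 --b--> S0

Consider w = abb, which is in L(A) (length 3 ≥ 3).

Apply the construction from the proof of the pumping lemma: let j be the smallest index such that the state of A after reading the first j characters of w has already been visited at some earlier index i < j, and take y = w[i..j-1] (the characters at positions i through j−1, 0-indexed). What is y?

Run of A on w = a b b:
  step 0: S0  (start)
  step 1: S2  (read a: S0→S2)
  step 2: S0  (read b: S2→S0)   ← first repeat (S0 seen earlier)
  step 3: S1  (read b: S0→S1)

So i = 0, j = 2, giving x = w[0:0] = ε, y = w[0:2] = ab, z = w[2:3] = b.
Check: |xy| = 2 ≤ 3 and |y| = 2 ≥ 1. Reading y takes A from S0 back to S0, so every xyⁱz is accepted.
The DFA has 3 states, so the proof of the pumping lemma guarantees a repeated state among the first 3+1 visited; the segment between the two visits is the pumpable y.

ab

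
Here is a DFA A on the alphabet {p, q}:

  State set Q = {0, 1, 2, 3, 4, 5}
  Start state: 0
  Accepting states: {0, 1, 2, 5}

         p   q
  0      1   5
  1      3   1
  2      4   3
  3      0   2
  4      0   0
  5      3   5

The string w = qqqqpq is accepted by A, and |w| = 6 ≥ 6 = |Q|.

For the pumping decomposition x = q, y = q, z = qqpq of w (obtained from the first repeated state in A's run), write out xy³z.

qqqqqqpq

xy^3z = q·q·q·q·qqpq = qqqqqqpq.
Reading y = q takes A from 5 back to 5, so after x·y·y·y the machine is still in 5, and z then leads to the accepting state 2. Hence qqqqqqpq ∈ L(A).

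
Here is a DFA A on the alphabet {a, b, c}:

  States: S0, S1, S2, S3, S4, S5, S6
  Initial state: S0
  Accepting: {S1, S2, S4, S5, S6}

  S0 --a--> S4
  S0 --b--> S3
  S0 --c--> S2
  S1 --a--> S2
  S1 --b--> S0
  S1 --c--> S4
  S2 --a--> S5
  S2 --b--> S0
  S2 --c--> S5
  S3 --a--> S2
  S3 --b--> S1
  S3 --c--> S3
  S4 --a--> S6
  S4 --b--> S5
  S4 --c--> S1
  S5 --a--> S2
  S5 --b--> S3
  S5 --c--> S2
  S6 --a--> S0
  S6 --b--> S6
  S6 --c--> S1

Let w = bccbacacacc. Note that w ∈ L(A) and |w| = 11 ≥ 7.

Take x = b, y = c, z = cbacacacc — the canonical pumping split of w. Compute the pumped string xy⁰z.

xy⁰z = xz = b·cbacacacc = bcbacacacc.
Reading y = c takes A from S3 back to S3, so after x the machine is still in S3, and z then leads to the accepting state S2. Hence bcbacacacc ∈ L(A).

bcbacacacc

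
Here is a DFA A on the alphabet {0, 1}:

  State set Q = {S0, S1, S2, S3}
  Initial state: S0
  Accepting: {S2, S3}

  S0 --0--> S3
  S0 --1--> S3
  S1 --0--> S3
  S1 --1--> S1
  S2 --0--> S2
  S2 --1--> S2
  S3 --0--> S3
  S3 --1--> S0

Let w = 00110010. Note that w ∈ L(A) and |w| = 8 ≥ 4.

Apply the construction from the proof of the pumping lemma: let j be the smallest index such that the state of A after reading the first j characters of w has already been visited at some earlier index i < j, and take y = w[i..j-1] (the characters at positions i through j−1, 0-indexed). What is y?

Run of A on w = 0 0 1 1 0 0 1 0:
  step 0: S0  (start)
  step 1: S3  (read 0: S0→S3)
  step 2: S3  (read 0: S3→S3)   ← first repeat (S3 seen earlier)
  step 3: S0  (read 1: S3→S0)
  step 4: S3  (read 1: S0→S3)
  step 5: S3  (read 0: S3→S3)
  step 6: S3  (read 0: S3→S3)
  step 7: S0  (read 1: S3→S0)
  step 8: S3  (read 0: S0→S3)

So i = 1, j = 2, giving x = w[0:1] = 0, y = w[1:2] = 0, z = w[2:8] = 110010.
Check: |xy| = 2 ≤ 4 and |y| = 1 ≥ 1. Reading y takes A from S3 back to S3, so every xyⁱz is accepted.
Since A has 4 states, any run of length ≥ 4 visits 4+1 states, so by pigeonhole some state repeats within the first 4 steps — that repeat gives the pumpable loop.

0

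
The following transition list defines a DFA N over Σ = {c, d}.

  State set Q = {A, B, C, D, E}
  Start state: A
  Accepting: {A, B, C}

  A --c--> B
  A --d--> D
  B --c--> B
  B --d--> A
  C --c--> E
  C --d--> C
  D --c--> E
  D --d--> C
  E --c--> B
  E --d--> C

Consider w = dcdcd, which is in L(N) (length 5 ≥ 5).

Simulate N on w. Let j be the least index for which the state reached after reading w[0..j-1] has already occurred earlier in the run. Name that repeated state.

E

State sequence: A -d-> D -c-> E -d-> C -c-> E -d-> C
First repeat at step 4: E was already visited.

The earliest repeat is at step j = 4: N is in E, which it already visited at step i = 2.
The DFA has 5 states, so the proof of the pumping lemma guarantees a repeated state among the first 5+1 visited; the segment between the two visits is the pumpable y.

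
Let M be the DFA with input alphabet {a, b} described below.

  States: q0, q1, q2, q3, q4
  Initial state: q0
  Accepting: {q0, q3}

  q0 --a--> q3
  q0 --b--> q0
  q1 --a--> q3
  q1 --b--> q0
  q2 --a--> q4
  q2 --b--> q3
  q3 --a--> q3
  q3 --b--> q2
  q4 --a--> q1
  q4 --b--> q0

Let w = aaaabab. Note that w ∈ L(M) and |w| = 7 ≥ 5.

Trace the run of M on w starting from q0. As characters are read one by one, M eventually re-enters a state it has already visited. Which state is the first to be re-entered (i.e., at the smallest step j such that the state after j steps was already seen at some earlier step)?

Run of M on w = a a a a b a b:
  step 0: q0  (start)
  step 1: q3  (read a: q0→q3)
  step 2: q3  (read a: q3→q3)   ← first repeat (q3 seen earlier)
  step 3: q3  (read a: q3→q3)
  step 4: q3  (read a: q3→q3)
  step 5: q2  (read b: q3→q2)
  step 6: q4  (read a: q2→q4)
  step 7: q0  (read b: q4→q0)

The earliest repeat is at step j = 2: M is in q3, which it already visited at step i = 1.

q3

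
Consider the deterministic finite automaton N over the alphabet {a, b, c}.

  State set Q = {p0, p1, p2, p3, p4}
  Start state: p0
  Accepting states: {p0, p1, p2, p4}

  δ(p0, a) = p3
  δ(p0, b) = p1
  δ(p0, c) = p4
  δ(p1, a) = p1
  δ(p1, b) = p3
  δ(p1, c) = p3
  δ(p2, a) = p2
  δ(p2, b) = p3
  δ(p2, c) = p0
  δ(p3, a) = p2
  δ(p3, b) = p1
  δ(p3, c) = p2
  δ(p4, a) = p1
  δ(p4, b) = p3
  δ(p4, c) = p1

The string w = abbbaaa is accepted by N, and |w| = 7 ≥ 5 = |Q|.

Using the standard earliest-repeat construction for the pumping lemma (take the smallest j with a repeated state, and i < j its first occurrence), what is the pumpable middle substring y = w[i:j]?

bb

Run of N on w = a b b b a a a:
  step 0: p0  (start)
  step 1: p3  (read a: p0→p3)
  step 2: p1  (read b: p3→p1)
  step 3: p3  (read b: p1→p3)   ← first repeat (p3 seen earlier)
  step 4: p1  (read b: p3→p1)
  step 5: p1  (read a: p1→p1)
  step 6: p1  (read a: p1→p1)
  step 7: p1  (read a: p1→p1)

So i = 1, j = 3, giving x = w[0:1] = a, y = w[1:3] = bb, z = w[3:7] = baaa.
Check: |xy| = 3 ≤ 5 and |y| = 2 ≥ 1. Reading y takes N from p3 back to p3, so every xyⁱz is accepted.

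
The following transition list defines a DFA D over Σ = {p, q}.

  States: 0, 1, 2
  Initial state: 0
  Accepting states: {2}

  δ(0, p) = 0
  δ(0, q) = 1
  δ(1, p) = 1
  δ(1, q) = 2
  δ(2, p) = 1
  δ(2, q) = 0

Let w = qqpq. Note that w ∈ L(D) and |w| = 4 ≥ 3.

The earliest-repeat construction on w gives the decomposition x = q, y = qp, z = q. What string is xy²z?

xy^2z = q·qp·qp·q = qqpqpq.
Reading y = qp takes D from 1 back to 1, so after x·y·y the machine is still in 1, and z then leads to the accepting state 2. Hence qqpqpq ∈ L(D).

qqpqpq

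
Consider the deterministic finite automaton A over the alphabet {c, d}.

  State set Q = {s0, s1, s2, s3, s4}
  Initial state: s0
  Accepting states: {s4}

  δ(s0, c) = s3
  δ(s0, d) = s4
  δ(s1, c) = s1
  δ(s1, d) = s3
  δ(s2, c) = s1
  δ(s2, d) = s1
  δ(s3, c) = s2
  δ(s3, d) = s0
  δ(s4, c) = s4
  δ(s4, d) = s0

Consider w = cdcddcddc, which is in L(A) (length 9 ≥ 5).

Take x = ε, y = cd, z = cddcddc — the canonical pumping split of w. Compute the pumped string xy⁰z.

xy⁰z = xz = ε·cddcddc = cddcddc.
Reading y = cd takes A from s0 back to s0, so after x the machine is still in s0, and z then leads to the accepting state s4. Hence cddcddc ∈ L(A).

cddcddc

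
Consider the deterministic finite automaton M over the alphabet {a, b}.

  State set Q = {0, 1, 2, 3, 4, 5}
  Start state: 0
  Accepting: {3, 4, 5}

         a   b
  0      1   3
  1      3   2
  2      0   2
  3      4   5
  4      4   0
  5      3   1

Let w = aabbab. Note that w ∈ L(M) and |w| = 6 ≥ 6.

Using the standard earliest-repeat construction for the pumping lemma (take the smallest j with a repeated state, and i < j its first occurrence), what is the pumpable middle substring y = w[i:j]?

abb

Run of M on w = a a b b a b:
  step 0: 0  (start)
  step 1: 1  (read a: 0→1)
  step 2: 3  (read a: 1→3)
  step 3: 5  (read b: 3→5)
  step 4: 1  (read b: 5→1)   ← first repeat (1 seen earlier)
  step 5: 3  (read a: 1→3)
  step 6: 5  (read b: 3→5)

So i = 1, j = 4, giving x = w[0:1] = a, y = w[1:4] = abb, z = w[4:6] = ab.
Check: |xy| = 4 ≤ 6 and |y| = 3 ≥ 1. Reading y takes M from 1 back to 1, so every xyⁱz is accepted.
The DFA has 6 states, so the proof of the pumping lemma guarantees a repeated state among the first 6+1 visited; the segment between the two visits is the pumpable y.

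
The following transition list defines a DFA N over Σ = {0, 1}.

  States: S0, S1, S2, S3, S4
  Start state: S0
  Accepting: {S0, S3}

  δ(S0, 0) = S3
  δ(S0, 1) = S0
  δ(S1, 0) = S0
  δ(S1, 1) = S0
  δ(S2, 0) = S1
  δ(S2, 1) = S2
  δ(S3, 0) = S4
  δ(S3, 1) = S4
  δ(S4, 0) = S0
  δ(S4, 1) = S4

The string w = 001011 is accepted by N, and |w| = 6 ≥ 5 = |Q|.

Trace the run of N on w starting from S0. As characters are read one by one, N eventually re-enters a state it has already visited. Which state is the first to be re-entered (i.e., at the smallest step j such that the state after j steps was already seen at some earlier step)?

State sequence: S0 -0-> S3 -0-> S4 -1-> S4 -0-> S0 -1-> S0 -1-> S0
First repeat at step 3: S4 was already visited.

The earliest repeat is at step j = 3: N is in S4, which it already visited at step i = 2.

S4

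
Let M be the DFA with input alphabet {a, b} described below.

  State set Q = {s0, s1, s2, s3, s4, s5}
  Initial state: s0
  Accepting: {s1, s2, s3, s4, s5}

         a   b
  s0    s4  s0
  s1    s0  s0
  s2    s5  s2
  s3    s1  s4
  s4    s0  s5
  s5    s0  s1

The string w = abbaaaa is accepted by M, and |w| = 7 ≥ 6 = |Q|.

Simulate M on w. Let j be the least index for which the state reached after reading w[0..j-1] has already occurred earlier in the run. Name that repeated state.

Run of M on w = a b b a a a a:
  step 0: s0  (start)
  step 1: s4  (read a: s0→s4)
  step 2: s5  (read b: s4→s5)
  step 3: s1  (read b: s5→s1)
  step 4: s0  (read a: s1→s0)   ← first repeat (s0 seen earlier)
  step 5: s4  (read a: s0→s4)
  step 6: s0  (read a: s4→s0)
  step 7: s4  (read a: s0→s4)

The earliest repeat is at step j = 4: M is in s0, which it already visited at step i = 0.

s0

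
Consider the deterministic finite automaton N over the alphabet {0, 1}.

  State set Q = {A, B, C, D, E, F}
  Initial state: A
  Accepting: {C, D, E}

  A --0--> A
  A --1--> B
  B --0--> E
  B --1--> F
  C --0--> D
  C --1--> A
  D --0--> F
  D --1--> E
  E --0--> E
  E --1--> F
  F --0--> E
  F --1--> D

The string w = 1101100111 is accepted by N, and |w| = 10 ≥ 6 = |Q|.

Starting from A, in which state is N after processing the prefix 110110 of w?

Run of N on the first 6 characters of w = 1 1 0 1 1 0:
  step 0: A  (start)
  step 1: B  (read 1: A→B)
  step 2: F  (read 1: B→F)
  step 3: E  (read 0: F→E)
  step 4: F  (read 1: E→F)
  step 5: D  (read 1: F→D)
  step 6: F  (read 0: D→F)

After reading 6 characters, N is in state F.
(This kind of state-tracing is the core of the pumping-lemma construction: with 6 states, pigeonhole forces a repeat within the first 6 steps.)

F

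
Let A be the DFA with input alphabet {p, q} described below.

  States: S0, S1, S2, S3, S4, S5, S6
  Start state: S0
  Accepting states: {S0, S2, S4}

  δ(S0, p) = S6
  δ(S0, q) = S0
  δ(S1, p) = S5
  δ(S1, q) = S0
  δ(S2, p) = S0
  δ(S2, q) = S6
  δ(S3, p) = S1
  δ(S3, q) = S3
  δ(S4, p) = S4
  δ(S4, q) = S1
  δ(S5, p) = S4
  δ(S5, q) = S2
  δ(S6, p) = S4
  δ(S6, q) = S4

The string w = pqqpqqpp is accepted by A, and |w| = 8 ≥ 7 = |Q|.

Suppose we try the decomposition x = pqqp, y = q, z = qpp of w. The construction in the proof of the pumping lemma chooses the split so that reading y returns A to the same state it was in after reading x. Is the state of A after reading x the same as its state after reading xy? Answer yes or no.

Run of A on the first 5 characters of w = p q q p q:
  step 0: S0  (start)
  step 1: S6  (read p: S0→S6)
  step 2: S4  (read q: S6→S4)
  step 3: S1  (read q: S4→S1)
  step 4: S5  (read p: S1→S5)
  step 5: S2  (read q: S5→S2)

After x (step 4): S5. After xy (step 5): S2.
They differ (S5 ≠ S2), so y is not a cycle from the state after x; this split is not the one the pumping-lemma construction produces, and pumping y need not keep the string in L(A).

no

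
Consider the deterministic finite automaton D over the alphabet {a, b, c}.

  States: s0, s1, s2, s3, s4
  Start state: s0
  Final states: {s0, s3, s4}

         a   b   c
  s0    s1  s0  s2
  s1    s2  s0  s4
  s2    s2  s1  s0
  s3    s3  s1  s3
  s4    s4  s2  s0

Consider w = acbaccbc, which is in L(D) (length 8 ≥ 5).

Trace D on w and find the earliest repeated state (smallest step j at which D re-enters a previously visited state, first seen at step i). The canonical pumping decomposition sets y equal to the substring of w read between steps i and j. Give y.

a

State sequence: s0 -a-> s1 -c-> s4 -b-> s2 -a-> s2 -c-> s0 -c-> s2 -b-> s1 -c-> s4
First repeat at step 4: s2 was already visited.

So i = 3, j = 4, giving x = w[0:3] = acb, y = w[3:4] = a, z = w[4:8] = ccbc.
Check: |xy| = 4 ≤ 5 and |y| = 1 ≥ 1. Reading y takes D from s2 back to s2, so every xyⁱz is accepted.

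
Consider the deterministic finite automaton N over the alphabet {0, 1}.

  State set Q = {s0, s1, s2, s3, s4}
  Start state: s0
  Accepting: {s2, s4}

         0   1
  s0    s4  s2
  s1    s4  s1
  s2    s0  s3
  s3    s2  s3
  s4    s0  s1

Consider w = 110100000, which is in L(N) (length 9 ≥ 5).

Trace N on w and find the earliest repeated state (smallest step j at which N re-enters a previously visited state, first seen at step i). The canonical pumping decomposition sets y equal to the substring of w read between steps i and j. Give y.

10

Run of N on w = 1 1 0 1 0 0 0 0 0:
  step 0: s0  (start)
  step 1: s2  (read 1: s0→s2)
  step 2: s3  (read 1: s2→s3)
  step 3: s2  (read 0: s3→s2)   ← first repeat (s2 seen earlier)
  step 4: s3  (read 1: s2→s3)
  step 5: s2  (read 0: s3→s2)
  step 6: s0  (read 0: s2→s0)
  step 7: s4  (read 0: s0→s4)
  step 8: s0  (read 0: s4→s0)
  step 9: s4  (read 0: s0→s4)

So i = 1, j = 3, giving x = w[0:1] = 1, y = w[1:3] = 10, z = w[3:9] = 100000.
Check: |xy| = 3 ≤ 5 and |y| = 2 ≥ 1. Reading y takes N from s2 back to s2, so every xyⁱz is accepted.
Pumping length from the standard proof: p = 5 (the number of states). The repeated state found above gives |xy| = j ≤ 5 and |y| = j − i ≥ 1.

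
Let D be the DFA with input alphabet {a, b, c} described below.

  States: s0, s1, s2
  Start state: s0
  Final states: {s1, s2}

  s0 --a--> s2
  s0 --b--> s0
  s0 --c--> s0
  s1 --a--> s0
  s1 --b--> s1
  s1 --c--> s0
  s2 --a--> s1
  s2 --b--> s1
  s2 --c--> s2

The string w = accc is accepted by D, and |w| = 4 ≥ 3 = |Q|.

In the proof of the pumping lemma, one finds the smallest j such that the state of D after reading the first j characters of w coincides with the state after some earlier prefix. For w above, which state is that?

s2

Run of D on w = a c c c:
  step 0: s0  (start)
  step 1: s2  (read a: s0→s2)
  step 2: s2  (read c: s2→s2)   ← first repeat (s2 seen earlier)
  step 3: s2  (read c: s2→s2)
  step 4: s2  (read c: s2→s2)

The earliest repeat is at step j = 2: D is in s2, which it already visited at step i = 1.
Pumping length from the standard proof: p = 3 (the number of states). The repeated state found above gives |xy| = j ≤ 3 and |y| = j − i ≥ 1.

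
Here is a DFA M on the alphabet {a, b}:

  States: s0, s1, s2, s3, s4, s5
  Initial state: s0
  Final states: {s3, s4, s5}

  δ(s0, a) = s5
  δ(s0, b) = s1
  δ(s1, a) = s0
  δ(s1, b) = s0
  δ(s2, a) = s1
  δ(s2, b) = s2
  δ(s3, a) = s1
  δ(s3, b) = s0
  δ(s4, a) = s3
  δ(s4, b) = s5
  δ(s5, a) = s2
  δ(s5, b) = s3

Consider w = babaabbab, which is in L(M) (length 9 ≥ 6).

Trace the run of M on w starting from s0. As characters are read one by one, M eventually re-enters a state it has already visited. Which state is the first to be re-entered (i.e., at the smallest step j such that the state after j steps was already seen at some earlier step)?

s0

State sequence: s0 -b-> s1 -a-> s0 -b-> s1 -a-> s0 -a-> s5 -b-> s3 -b-> s0 -a-> s5 -b-> s3
First repeat at step 2: s0 was already visited.

The earliest repeat is at step j = 2: M is in s0, which it already visited at step i = 0.
The DFA has 6 states, so the proof of the pumping lemma guarantees a repeated state among the first 6+1 visited; the segment between the two visits is the pumpable y.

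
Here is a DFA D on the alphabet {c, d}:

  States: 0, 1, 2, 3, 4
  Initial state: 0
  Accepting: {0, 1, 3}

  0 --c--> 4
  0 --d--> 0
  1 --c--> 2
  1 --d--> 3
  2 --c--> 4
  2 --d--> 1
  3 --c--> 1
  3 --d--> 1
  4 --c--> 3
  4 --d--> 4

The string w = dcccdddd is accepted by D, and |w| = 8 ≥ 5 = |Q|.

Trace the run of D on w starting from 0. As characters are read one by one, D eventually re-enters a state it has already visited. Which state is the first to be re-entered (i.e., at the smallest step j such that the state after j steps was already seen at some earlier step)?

Run of D on w = d c c c d d d d:
  step 0: 0  (start)
  step 1: 0  (read d: 0→0)   ← first repeat (0 seen earlier)
  step 2: 4  (read c: 0→4)
  step 3: 3  (read c: 4→3)
  step 4: 1  (read c: 3→1)
  step 5: 3  (read d: 1→3)
  step 6: 1  (read d: 3→1)
  step 7: 3  (read d: 1→3)
  step 8: 1  (read d: 3→1)

The earliest repeat is at step j = 1: D is in 0, which it already visited at step i = 0.
With |Q| = 5, pigeonhole forces a state repeat no later than step 5; the substring read between the first and second visits to that state can be pumped.

0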